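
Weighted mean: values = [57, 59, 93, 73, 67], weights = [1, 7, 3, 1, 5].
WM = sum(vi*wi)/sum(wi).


Numerator = 57*1 + 59*7 + 93*3 + 73*1 + 67*5 = 1157
Denominator = 1 + 7 + 3 + 1 + 5 = 17
WM = 1157/17 = 68.0588

WM = 68.0588


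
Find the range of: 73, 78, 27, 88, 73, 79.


Max = 88, Min = 27
Range = 88 - 27 = 61

Range = 61


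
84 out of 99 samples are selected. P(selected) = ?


P = 84/99 = 0.8485

P = 0.8485


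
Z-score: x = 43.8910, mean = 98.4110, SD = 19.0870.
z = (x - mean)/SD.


z = (43.8910 - 98.4110)/19.0870
= -54.5200/19.0870
= -2.8564

z = -2.8564


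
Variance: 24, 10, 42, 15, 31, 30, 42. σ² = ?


Mean = 27.7143
Squared deviations: 13.7959, 313.7959, 204.0816, 161.6531, 10.7959, 5.2245, 204.0816
Sum = 913.4286
Variance = 913.4286/7 = 130.4898

Variance = 130.4898


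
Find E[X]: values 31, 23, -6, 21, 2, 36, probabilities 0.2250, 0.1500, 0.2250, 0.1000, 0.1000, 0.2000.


E[X] = 31*0.2250 + 23*0.1500 - 6*0.2250 + 21*0.1000 + 2*0.1000 + 36*0.2000
= 6.9750 + 3.4500 - 1.3500 + 2.1000 + 0.2000 + 7.2000
= 18.5750

E[X] = 18.5750


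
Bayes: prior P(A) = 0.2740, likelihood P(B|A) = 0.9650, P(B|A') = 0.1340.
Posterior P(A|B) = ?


P(B) = P(B|A)*P(A) + P(B|A')*P(A')
= 0.9650*0.2740 + 0.1340*0.7260
= 0.264410 + 0.097284 = 0.361694
P(A|B) = 0.264410/0.361694 = 0.7310

P(A|B) = 0.7310


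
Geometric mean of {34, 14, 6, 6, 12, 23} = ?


Product = 34 × 14 × 6 × 6 × 12 × 23 = 4729536
GM = 4729536^(1/6) = 12.9560

GM = 12.9560


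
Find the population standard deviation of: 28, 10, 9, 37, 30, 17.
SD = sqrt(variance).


Mean = 21.8333
Variance = 110.4722
SD = sqrt(110.4722) = 10.5106

SD = 10.5106


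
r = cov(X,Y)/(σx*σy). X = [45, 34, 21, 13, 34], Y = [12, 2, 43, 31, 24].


Mean X = 29.4000, Mean Y = 22.4000
SD X = 11.182129, SD Y = 14.319218
Cov = -112.560000
r = -112.560000/(11.182129*14.319218) = -0.7030

r = -0.7030


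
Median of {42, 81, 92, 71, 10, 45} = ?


Sorted: 10, 42, 45, 71, 81, 92
n = 6 (even)
Middle values: 45 and 71
Median = (45+71)/2 = 58.0000

Median = 58.0000


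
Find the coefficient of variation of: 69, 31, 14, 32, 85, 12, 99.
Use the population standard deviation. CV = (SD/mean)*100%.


Mean = 48.8571
SD = 32.5200
CV = (32.5200/48.8571)*100 = 66.5614%

CV = 66.5614%


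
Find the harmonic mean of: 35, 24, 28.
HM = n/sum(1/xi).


Sum of reciprocals = 1/35 + 1/24 + 1/28 = 0.105952
HM = 3/0.105952 = 28.3146

HM = 28.3146


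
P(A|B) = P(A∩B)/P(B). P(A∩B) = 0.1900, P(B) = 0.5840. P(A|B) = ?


P(A|B) = 0.1900/0.5840 = 0.3253

P(A|B) = 0.3253


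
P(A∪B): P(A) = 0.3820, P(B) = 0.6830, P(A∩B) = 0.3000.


P(A∪B) = 0.3820 + 0.6830 - 0.3000
= 1.0650 - 0.3000
= 0.7650

P(A∪B) = 0.7650


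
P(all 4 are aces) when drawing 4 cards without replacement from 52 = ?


P(all aces) = (4/52) × (3/51) × (2/50) × (1/49)
= 3.6938e-06

P = 3.6938e-06


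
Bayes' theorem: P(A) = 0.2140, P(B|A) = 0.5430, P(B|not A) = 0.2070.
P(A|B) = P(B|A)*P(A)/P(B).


P(B) = P(B|A)*P(A) + P(B|A')*P(A')
= 0.5430*0.2140 + 0.2070*0.7860
= 0.116202 + 0.162702 = 0.278904
P(A|B) = 0.116202/0.278904 = 0.4166

P(A|B) = 0.4166


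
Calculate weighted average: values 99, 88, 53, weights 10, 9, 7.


Numerator = 99*10 + 88*9 + 53*7 = 2153
Denominator = 10 + 9 + 7 = 26
WM = 2153/26 = 82.8077

WM = 82.8077


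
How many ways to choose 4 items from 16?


C(16,4) = 16!/(4! × 12!)
= 20922789888000/(24 × 479001600)
= 1820

C(16,4) = 1820


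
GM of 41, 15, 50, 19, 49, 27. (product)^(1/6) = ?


Product = 41 × 15 × 50 × 19 × 49 × 27 = 772962750
GM = 772962750^(1/6) = 30.2942

GM = 30.2942


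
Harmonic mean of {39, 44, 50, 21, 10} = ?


Sum of reciprocals = 1/39 + 1/44 + 1/50 + 1/21 + 1/10 = 0.215987
HM = 5/0.215987 = 23.1495

HM = 23.1495


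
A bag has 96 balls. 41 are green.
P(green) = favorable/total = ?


P = 41/96 = 0.4271

P = 0.4271


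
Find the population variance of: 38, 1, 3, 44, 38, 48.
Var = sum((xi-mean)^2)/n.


Mean = 28.6667
Squared deviations: 87.1111, 765.4444, 658.7778, 235.1111, 87.1111, 373.7778
Sum = 2207.3333
Variance = 2207.3333/6 = 367.8889

Variance = 367.8889


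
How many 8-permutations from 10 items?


P(10,8) = 10!/2!
= 3628800/2
= 1814400

P(10,8) = 1814400


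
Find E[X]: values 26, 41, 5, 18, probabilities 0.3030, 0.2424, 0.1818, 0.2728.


E[X] = 26*0.3030 + 41*0.2424 + 5*0.1818 + 18*0.2728
= 7.8780 + 9.9384 + 0.9090 + 4.9104
= 23.6358

E[X] = 23.6358


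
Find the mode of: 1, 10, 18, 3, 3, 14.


Frequencies: 1:1, 3:2, 10:1, 14:1, 18:1
Max frequency = 2
Mode = 3

Mode = 3


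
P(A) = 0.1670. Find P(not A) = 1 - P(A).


P(not A) = 1 - 0.1670 = 0.8330

P(not A) = 0.8330


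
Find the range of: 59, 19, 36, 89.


Max = 89, Min = 19
Range = 89 - 19 = 70

Range = 70


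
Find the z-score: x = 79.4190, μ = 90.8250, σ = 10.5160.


z = (79.4190 - 90.8250)/10.5160
= -11.4060/10.5160
= -1.0846

z = -1.0846


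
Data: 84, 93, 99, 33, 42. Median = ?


Sorted: 33, 42, 84, 93, 99
n = 5 (odd)
Middle value = 84

Median = 84


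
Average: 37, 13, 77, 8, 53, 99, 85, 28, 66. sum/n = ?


Sum = 37 + 13 + 77 + 8 + 53 + 99 + 85 + 28 + 66 = 466
n = 9
Mean = 466/9 = 51.7778

Mean = 51.7778


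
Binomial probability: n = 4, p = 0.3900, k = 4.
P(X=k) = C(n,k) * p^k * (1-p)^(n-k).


C(4,4) = 1
p^4 = 0.023134
(1-p)^0 = 1.000000
P = 1 * 0.023134 * 1.000000 = 0.0231

P(X=4) = 0.0231


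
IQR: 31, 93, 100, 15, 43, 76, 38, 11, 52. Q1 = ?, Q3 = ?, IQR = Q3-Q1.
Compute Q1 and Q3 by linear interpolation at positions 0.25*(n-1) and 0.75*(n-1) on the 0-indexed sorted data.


Sorted: 11, 15, 31, 38, 43, 52, 76, 93, 100
Q1 (25th %ile) = 31.0000
Q3 (75th %ile) = 76.0000
IQR = 76.0000 - 31.0000 = 45.0000

IQR = 45.0000


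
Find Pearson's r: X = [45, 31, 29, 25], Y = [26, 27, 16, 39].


Mean X = 32.5000, Mean Y = 27.0000
SD X = 7.533260, SD Y = 8.154753
Cov = -16.000000
r = -16.000000/(7.533260*8.154753) = -0.2605

r = -0.2605


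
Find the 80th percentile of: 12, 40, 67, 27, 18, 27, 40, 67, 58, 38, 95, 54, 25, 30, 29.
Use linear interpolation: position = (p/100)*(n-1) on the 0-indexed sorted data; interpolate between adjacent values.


Sorted: 12, 18, 25, 27, 27, 29, 30, 38, 40, 40, 54, 58, 67, 67, 95
n = 15
Index = 80/100 * 14 = 11.2000
Lower = data[11] = 58, Upper = data[12] = 67
P80 = 58 + 0.2000*(9) = 59.8000

P80 = 59.8000


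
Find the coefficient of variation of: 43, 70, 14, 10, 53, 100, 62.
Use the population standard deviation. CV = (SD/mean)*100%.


Mean = 50.2857
SD = 29.2707
CV = (29.2707/50.2857)*100 = 58.2088%

CV = 58.2088%


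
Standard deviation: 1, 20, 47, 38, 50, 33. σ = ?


Mean = 31.5000
Variance = 281.5833
SD = sqrt(281.5833) = 16.7804

SD = 16.7804


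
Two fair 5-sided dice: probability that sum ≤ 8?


Total outcomes = 5×5 = 25
Favorable (sum ≤ 8): 22
P = 22/25 = 0.8800

P = 0.8800


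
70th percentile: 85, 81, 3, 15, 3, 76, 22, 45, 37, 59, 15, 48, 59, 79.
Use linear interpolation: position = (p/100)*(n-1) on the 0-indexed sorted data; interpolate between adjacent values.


Sorted: 3, 3, 15, 15, 22, 37, 45, 48, 59, 59, 76, 79, 81, 85
n = 14
Index = 70/100 * 13 = 9.1000
Lower = data[9] = 59, Upper = data[10] = 76
P70 = 59 + 0.1000*(17) = 60.7000

P70 = 60.7000


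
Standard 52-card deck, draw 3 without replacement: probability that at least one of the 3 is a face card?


P(at least one) = 1 - P(none)
P(none) = (40/52) × (39/51) × (38/50) = 0.447059
P(at least one) = 1 - 0.447059 = 0.5529

P = 0.5529


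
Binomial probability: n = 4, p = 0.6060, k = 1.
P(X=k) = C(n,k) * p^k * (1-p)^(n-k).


C(4,1) = 4
p^1 = 0.606000
(1-p)^3 = 0.061163
P = 4 * 0.606000 * 0.061163 = 0.1483

P(X=1) = 0.1483


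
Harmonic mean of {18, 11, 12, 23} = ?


Sum of reciprocals = 1/18 + 1/11 + 1/12 + 1/23 = 0.273276
HM = 4/0.273276 = 14.6372

HM = 14.6372


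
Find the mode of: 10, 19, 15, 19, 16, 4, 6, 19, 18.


Frequencies: 4:1, 6:1, 10:1, 15:1, 16:1, 18:1, 19:3
Max frequency = 3
Mode = 19

Mode = 19


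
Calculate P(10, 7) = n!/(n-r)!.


P(10,7) = 10!/3!
= 3628800/6
= 604800

P(10,7) = 604800


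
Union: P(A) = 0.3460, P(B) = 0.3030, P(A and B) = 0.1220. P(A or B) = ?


P(A∪B) = 0.3460 + 0.3030 - 0.1220
= 0.6490 - 0.1220
= 0.5270

P(A∪B) = 0.5270


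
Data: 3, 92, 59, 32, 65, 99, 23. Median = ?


Sorted: 3, 23, 32, 59, 65, 92, 99
n = 7 (odd)
Middle value = 59

Median = 59


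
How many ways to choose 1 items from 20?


C(20,1) = 20!/(1! × 19!)
= 2432902008176640000/(1 × 121645100408832000)
= 20

C(20,1) = 20


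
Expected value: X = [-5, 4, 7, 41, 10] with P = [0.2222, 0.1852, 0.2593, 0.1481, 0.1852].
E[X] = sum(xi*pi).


E[X] = -5*0.2222 + 4*0.1852 + 7*0.2593 + 41*0.1481 + 10*0.1852
= -1.1110 + 0.7408 + 1.8151 + 6.0721 + 1.8520
= 9.3690

E[X] = 9.3690


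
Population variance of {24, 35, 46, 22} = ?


Mean = 31.7500
Squared deviations: 60.0625, 10.5625, 203.0625, 95.0625
Sum = 368.7500
Variance = 368.7500/4 = 92.1875

Variance = 92.1875


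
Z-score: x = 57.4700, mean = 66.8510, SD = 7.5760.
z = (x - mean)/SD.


z = (57.4700 - 66.8510)/7.5760
= -9.3810/7.5760
= -1.2383

z = -1.2383


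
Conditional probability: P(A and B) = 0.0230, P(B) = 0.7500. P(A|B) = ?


P(A|B) = 0.0230/0.7500 = 0.0307

P(A|B) = 0.0307


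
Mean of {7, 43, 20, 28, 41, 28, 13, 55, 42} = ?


Sum = 7 + 43 + 20 + 28 + 41 + 28 + 13 + 55 + 42 = 277
n = 9
Mean = 277/9 = 30.7778

Mean = 30.7778


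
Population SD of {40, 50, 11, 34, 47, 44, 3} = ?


Mean = 32.7143
Variance = 291.3469
SD = sqrt(291.3469) = 17.0689

SD = 17.0689


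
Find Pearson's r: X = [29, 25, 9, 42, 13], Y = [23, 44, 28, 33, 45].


Mean X = 23.6000, Mean Y = 34.6000
SD X = 11.791522, SD Y = 8.685620
Cov = -18.560000
r = -18.560000/(11.791522*8.685620) = -0.1812

r = -0.1812


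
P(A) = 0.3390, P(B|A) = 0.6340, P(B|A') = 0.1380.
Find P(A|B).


P(B) = P(B|A)*P(A) + P(B|A')*P(A')
= 0.6340*0.3390 + 0.1380*0.6610
= 0.214926 + 0.091218 = 0.306144
P(A|B) = 0.214926/0.306144 = 0.7020

P(A|B) = 0.7020


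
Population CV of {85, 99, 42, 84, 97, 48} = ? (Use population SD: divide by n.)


Mean = 75.8333
SD = 22.5641
CV = (22.5641/75.8333)*100 = 29.7549%

CV = 29.7549%


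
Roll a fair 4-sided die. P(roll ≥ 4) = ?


Favorable outcomes (roll ≥ 4): 1
Total outcomes = 4
P = 1/4 = 0.2500

P = 0.2500


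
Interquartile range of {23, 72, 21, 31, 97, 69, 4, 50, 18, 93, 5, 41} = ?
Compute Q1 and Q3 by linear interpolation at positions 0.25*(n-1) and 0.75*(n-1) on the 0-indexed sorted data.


Sorted: 4, 5, 18, 21, 23, 31, 41, 50, 69, 72, 93, 97
Q1 (25th %ile) = 20.2500
Q3 (75th %ile) = 69.7500
IQR = 69.7500 - 20.2500 = 49.5000

IQR = 49.5000


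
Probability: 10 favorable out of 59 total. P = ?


P = 10/59 = 0.1695

P = 0.1695


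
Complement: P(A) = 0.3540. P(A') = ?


P(not A) = 1 - 0.3540 = 0.6460

P(not A) = 0.6460


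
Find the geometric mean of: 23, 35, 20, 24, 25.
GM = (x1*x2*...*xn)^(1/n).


Product = 23 × 35 × 20 × 24 × 25 = 9660000
GM = 9660000^(1/5) = 24.9457

GM = 24.9457


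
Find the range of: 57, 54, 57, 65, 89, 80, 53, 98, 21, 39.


Max = 98, Min = 21
Range = 98 - 21 = 77

Range = 77


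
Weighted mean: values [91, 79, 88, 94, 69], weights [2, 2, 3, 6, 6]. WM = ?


Numerator = 91*2 + 79*2 + 88*3 + 94*6 + 69*6 = 1582
Denominator = 2 + 2 + 3 + 6 + 6 = 19
WM = 1582/19 = 83.2632

WM = 83.2632


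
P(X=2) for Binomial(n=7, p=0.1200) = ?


C(7,2) = 21
p^2 = 0.014400
(1-p)^5 = 0.527732
P = 21 * 0.014400 * 0.527732 = 0.1596

P(X=2) = 0.1596


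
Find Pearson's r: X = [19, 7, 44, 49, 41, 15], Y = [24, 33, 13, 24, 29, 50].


Mean X = 29.1667, Mean Y = 28.8333
SD X = 16.066701, SD Y = 11.275588
Cov = -111.972222
r = -111.972222/(16.066701*11.275588) = -0.6181

r = -0.6181


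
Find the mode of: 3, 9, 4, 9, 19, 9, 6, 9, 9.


Frequencies: 3:1, 4:1, 6:1, 9:5, 19:1
Max frequency = 5
Mode = 9

Mode = 9


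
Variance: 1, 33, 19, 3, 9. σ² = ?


Mean = 13.0000
Squared deviations: 144.0000, 400.0000, 36.0000, 100.0000, 16.0000
Sum = 696.0000
Variance = 696.0000/5 = 139.2000

Variance = 139.2000


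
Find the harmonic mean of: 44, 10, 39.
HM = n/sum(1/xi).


Sum of reciprocals = 1/44 + 1/10 + 1/39 = 0.148368
HM = 3/0.148368 = 20.2200

HM = 20.2200


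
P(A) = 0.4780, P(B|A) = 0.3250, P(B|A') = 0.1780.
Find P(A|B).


P(B) = P(B|A)*P(A) + P(B|A')*P(A')
= 0.3250*0.4780 + 0.1780*0.5220
= 0.155350 + 0.092916 = 0.248266
P(A|B) = 0.155350/0.248266 = 0.6257

P(A|B) = 0.6257


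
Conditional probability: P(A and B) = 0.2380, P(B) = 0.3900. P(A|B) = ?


P(A|B) = 0.2380/0.3900 = 0.6103

P(A|B) = 0.6103


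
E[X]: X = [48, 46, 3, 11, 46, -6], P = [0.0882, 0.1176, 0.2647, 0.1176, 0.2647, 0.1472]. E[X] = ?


E[X] = 48*0.0882 + 46*0.1176 + 3*0.2647 + 11*0.1176 + 46*0.2647 - 6*0.1472
= 4.2336 + 5.4096 + 0.7941 + 1.2936 + 12.1762 - 0.8832
= 23.0239

E[X] = 23.0239


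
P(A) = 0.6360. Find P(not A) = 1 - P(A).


P(not A) = 1 - 0.6360 = 0.3640

P(not A) = 0.3640


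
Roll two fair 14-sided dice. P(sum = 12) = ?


Total outcomes = 14×14 = 196
Favorable (sum = 12): 11
P = 11/196 = 0.0561

P = 0.0561


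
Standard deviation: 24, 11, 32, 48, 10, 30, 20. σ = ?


Mean = 25.0000
Variance = 150.0000
SD = sqrt(150.0000) = 12.2474

SD = 12.2474


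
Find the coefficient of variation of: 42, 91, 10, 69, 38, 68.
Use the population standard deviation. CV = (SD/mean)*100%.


Mean = 53.0000
SD = 26.2043
CV = (26.2043/53.0000)*100 = 49.4421%

CV = 49.4421%


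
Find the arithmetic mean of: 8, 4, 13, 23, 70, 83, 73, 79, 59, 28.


Sum = 8 + 4 + 13 + 23 + 70 + 83 + 73 + 79 + 59 + 28 = 440
n = 10
Mean = 440/10 = 44.0000

Mean = 44.0000


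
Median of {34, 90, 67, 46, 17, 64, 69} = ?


Sorted: 17, 34, 46, 64, 67, 69, 90
n = 7 (odd)
Middle value = 64

Median = 64


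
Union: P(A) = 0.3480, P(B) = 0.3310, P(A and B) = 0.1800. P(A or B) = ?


P(A∪B) = 0.3480 + 0.3310 - 0.1800
= 0.6790 - 0.1800
= 0.4990

P(A∪B) = 0.4990


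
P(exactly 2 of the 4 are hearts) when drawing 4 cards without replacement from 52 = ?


Hypergeometric: P(X=2) = C(13,2)·C(39,2) / C(52,4)
= 78 × 741 / 270725
= 57798/270725 = 0.2135

P = 0.2135


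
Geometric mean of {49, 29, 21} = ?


Product = 49 × 29 × 21 = 29841
GM = 29841^(1/3) = 31.0173

GM = 31.0173


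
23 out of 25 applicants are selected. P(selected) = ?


P = 23/25 = 0.9200

P = 0.9200


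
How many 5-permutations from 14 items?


P(14,5) = 14!/9!
= 87178291200/362880
= 240240

P(14,5) = 240240


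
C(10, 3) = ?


C(10,3) = 10!/(3! × 7!)
= 3628800/(6 × 5040)
= 120

C(10,3) = 120


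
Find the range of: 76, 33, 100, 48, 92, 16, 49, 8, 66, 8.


Max = 100, Min = 8
Range = 100 - 8 = 92

Range = 92


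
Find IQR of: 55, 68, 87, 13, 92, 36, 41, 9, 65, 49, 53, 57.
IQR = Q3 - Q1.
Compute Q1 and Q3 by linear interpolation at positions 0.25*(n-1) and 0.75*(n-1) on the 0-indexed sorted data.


Sorted: 9, 13, 36, 41, 49, 53, 55, 57, 65, 68, 87, 92
Q1 (25th %ile) = 39.7500
Q3 (75th %ile) = 65.7500
IQR = 65.7500 - 39.7500 = 26.0000

IQR = 26.0000


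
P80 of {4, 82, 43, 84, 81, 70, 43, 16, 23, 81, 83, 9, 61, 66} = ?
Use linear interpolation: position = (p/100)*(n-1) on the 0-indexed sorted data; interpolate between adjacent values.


Sorted: 4, 9, 16, 23, 43, 43, 61, 66, 70, 81, 81, 82, 83, 84
n = 14
Index = 80/100 * 13 = 10.4000
Lower = data[10] = 81, Upper = data[11] = 82
P80 = 81 + 0.4000*(1) = 81.4000

P80 = 81.4000


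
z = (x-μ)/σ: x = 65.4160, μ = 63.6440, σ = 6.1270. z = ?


z = (65.4160 - 63.6440)/6.1270
= 1.7720/6.1270
= 0.2892

z = 0.2892


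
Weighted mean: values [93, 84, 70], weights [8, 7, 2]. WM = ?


Numerator = 93*8 + 84*7 + 70*2 = 1472
Denominator = 8 + 7 + 2 = 17
WM = 1472/17 = 86.5882

WM = 86.5882


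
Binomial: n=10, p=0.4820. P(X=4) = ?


C(10,4) = 210
p^4 = 0.053974
(1-p)^6 = 0.019319
P = 210 * 0.053974 * 0.019319 = 0.2190

P(X=4) = 0.2190


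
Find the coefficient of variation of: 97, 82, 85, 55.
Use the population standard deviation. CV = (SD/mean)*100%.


Mean = 79.7500
SD = 15.3521
CV = (15.3521/79.7500)*100 = 19.2503%

CV = 19.2503%


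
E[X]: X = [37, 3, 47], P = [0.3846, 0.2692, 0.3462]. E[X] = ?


E[X] = 37*0.3846 + 3*0.2692 + 47*0.3462
= 14.2302 + 0.8076 + 16.2714
= 31.3092

E[X] = 31.3092


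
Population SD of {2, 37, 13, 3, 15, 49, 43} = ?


Mean = 23.1429
Variance = 325.2653
SD = sqrt(325.2653) = 18.0351

SD = 18.0351


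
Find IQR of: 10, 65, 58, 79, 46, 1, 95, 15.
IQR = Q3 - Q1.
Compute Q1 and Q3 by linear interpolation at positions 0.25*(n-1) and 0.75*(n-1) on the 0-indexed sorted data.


Sorted: 1, 10, 15, 46, 58, 65, 79, 95
Q1 (25th %ile) = 13.7500
Q3 (75th %ile) = 68.5000
IQR = 68.5000 - 13.7500 = 54.7500

IQR = 54.7500


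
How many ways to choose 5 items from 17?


C(17,5) = 17!/(5! × 12!)
= 355687428096000/(120 × 479001600)
= 6188

C(17,5) = 6188


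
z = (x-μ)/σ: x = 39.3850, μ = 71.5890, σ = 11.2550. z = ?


z = (39.3850 - 71.5890)/11.2550
= -32.2040/11.2550
= -2.8613

z = -2.8613


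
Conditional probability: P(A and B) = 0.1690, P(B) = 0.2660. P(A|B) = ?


P(A|B) = 0.1690/0.2660 = 0.6353

P(A|B) = 0.6353


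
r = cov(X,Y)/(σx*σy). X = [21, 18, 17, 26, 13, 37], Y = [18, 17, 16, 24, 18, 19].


Mean X = 22.0000, Mean Y = 18.6667
SD X = 7.788881, SD Y = 2.560382
Cov = 8.833333
r = 8.833333/(7.788881*2.560382) = 0.4429

r = 0.4429


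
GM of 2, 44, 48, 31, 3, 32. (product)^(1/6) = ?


Product = 2 × 44 × 48 × 31 × 3 × 32 = 12570624
GM = 12570624^(1/6) = 15.2485

GM = 15.2485


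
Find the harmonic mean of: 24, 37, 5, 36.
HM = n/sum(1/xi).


Sum of reciprocals = 1/24 + 1/37 + 1/5 + 1/36 = 0.296471
HM = 4/0.296471 = 13.4920

HM = 13.4920


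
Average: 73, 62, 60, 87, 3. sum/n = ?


Sum = 73 + 62 + 60 + 87 + 3 = 285
n = 5
Mean = 285/5 = 57.0000

Mean = 57.0000


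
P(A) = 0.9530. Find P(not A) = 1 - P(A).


P(not A) = 1 - 0.9530 = 0.0470

P(not A) = 0.0470


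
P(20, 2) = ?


P(20,2) = 20!/18!
= 2432902008176640000/6402373705728000
= 380

P(20,2) = 380


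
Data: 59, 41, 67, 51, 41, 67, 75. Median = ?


Sorted: 41, 41, 51, 59, 67, 67, 75
n = 7 (odd)
Middle value = 59

Median = 59


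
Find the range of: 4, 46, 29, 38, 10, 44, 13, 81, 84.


Max = 84, Min = 4
Range = 84 - 4 = 80

Range = 80


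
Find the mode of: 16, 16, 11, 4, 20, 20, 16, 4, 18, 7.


Frequencies: 4:2, 7:1, 11:1, 16:3, 18:1, 20:2
Max frequency = 3
Mode = 16

Mode = 16


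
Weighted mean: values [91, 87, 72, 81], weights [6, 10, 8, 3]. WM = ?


Numerator = 91*6 + 87*10 + 72*8 + 81*3 = 2235
Denominator = 6 + 10 + 8 + 3 = 27
WM = 2235/27 = 82.7778

WM = 82.7778


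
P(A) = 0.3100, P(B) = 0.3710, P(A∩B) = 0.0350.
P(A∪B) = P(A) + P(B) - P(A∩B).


P(A∪B) = 0.3100 + 0.3710 - 0.0350
= 0.6810 - 0.0350
= 0.6460

P(A∪B) = 0.6460


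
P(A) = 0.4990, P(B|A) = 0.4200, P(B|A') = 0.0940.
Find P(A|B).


P(B) = P(B|A)*P(A) + P(B|A')*P(A')
= 0.4200*0.4990 + 0.0940*0.5010
= 0.209580 + 0.047094 = 0.256674
P(A|B) = 0.209580/0.256674 = 0.8165

P(A|B) = 0.8165


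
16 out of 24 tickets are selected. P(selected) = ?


P = 16/24 = 0.6667

P = 0.6667


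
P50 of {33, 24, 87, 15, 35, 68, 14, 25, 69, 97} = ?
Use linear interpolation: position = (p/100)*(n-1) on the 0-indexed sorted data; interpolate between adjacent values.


Sorted: 14, 15, 24, 25, 33, 35, 68, 69, 87, 97
n = 10
Index = 50/100 * 9 = 4.5000
Lower = data[4] = 33, Upper = data[5] = 35
P50 = 33 + 0.5000*(2) = 34.0000

P50 = 34.0000


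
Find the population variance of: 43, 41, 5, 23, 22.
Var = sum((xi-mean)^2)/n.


Mean = 26.8000
Squared deviations: 262.4400, 201.6400, 475.2400, 14.4400, 23.0400
Sum = 976.8000
Variance = 976.8000/5 = 195.3600

Variance = 195.3600


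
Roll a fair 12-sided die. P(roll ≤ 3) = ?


Favorable outcomes (roll ≤ 3): 3
Total outcomes = 12
P = 3/12 = 0.2500

P = 0.2500


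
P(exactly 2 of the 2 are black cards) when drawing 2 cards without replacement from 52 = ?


Hypergeometric: P(X=2) = C(26,2)·C(26,0) / C(52,2)
= 325 × 1 / 1326
= 325/1326 = 0.2451

P = 0.2451


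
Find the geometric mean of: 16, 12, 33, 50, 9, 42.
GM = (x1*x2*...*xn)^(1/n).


Product = 16 × 12 × 33 × 50 × 9 × 42 = 119750400
GM = 119750400^(1/6) = 22.2014

GM = 22.2014


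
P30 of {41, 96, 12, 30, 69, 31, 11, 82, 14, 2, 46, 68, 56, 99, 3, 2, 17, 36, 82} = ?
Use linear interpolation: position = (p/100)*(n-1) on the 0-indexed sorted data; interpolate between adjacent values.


Sorted: 2, 2, 3, 11, 12, 14, 17, 30, 31, 36, 41, 46, 56, 68, 69, 82, 82, 96, 99
n = 19
Index = 30/100 * 18 = 5.4000
Lower = data[5] = 14, Upper = data[6] = 17
P30 = 14 + 0.4000*(3) = 15.2000

P30 = 15.2000


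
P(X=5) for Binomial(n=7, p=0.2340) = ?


C(7,5) = 21
p^5 = 0.000702
(1-p)^2 = 0.586756
P = 21 * 0.000702 * 0.586756 = 0.0086

P(X=5) = 0.0086


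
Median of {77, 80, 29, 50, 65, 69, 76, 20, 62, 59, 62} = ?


Sorted: 20, 29, 50, 59, 62, 62, 65, 69, 76, 77, 80
n = 11 (odd)
Middle value = 62

Median = 62


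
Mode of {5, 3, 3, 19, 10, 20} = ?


Frequencies: 3:2, 5:1, 10:1, 19:1, 20:1
Max frequency = 2
Mode = 3

Mode = 3


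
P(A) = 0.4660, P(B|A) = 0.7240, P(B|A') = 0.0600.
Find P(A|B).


P(B) = P(B|A)*P(A) + P(B|A')*P(A')
= 0.7240*0.4660 + 0.0600*0.5340
= 0.337384 + 0.032040 = 0.369424
P(A|B) = 0.337384/0.369424 = 0.9133

P(A|B) = 0.9133


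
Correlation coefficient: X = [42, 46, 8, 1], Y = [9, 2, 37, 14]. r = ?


Mean X = 24.2500, Mean Y = 15.5000
SD X = 19.954636, SD Y = 13.124405
Cov = -180.875000
r = -180.875000/(19.954636*13.124405) = -0.6906

r = -0.6906


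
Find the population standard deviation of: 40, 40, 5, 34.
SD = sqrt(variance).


Mean = 29.7500
Variance = 210.1875
SD = sqrt(210.1875) = 14.4978

SD = 14.4978


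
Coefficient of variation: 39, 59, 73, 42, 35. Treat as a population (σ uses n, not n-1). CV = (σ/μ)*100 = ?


Mean = 49.6000
SD = 14.2773
CV = (14.2773/49.6000)*100 = 28.7848%

CV = 28.7848%


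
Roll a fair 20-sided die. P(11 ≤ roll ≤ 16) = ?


Favorable outcomes (11 ≤ roll ≤ 16): 6
Total outcomes = 20
P = 6/20 = 0.3000

P = 0.3000


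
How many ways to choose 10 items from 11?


C(11,10) = 11!/(10! × 1!)
= 39916800/(3628800 × 1)
= 11

C(11,10) = 11


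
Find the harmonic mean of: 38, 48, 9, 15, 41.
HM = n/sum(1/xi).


Sum of reciprocals = 1/38 + 1/48 + 1/9 + 1/15 + 1/41 = 0.249317
HM = 5/0.249317 = 20.0548

HM = 20.0548


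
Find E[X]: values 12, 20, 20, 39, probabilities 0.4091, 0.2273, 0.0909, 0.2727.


E[X] = 12*0.4091 + 20*0.2273 + 20*0.0909 + 39*0.2727
= 4.9092 + 4.5460 + 1.8180 + 10.6353
= 21.9085

E[X] = 21.9085


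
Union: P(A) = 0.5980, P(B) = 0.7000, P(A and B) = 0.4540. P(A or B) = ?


P(A∪B) = 0.5980 + 0.7000 - 0.4540
= 1.2980 - 0.4540
= 0.8440

P(A∪B) = 0.8440


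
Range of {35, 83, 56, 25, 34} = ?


Max = 83, Min = 25
Range = 83 - 25 = 58

Range = 58


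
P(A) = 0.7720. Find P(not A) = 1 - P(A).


P(not A) = 1 - 0.7720 = 0.2280

P(not A) = 0.2280


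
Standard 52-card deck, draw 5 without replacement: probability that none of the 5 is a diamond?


P(no diamonds) = (39/52) × (38/51) × (37/50) × (36/49) × (35/48)
= 0.2215

P = 0.2215


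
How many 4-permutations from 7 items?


P(7,4) = 7!/3!
= 5040/6
= 840

P(7,4) = 840


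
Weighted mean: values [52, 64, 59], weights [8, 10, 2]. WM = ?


Numerator = 52*8 + 64*10 + 59*2 = 1174
Denominator = 8 + 10 + 2 = 20
WM = 1174/20 = 58.7000

WM = 58.7000


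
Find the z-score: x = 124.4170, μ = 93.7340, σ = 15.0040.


z = (124.4170 - 93.7340)/15.0040
= 30.6830/15.0040
= 2.0450

z = 2.0450


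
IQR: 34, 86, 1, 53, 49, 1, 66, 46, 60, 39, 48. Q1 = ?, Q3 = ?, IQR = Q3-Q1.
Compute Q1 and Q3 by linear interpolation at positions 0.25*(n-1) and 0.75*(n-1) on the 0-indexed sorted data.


Sorted: 1, 1, 34, 39, 46, 48, 49, 53, 60, 66, 86
Q1 (25th %ile) = 36.5000
Q3 (75th %ile) = 56.5000
IQR = 56.5000 - 36.5000 = 20.0000

IQR = 20.0000


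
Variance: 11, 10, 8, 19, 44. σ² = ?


Mean = 18.4000
Squared deviations: 54.7600, 70.5600, 108.1600, 0.3600, 655.3600
Sum = 889.2000
Variance = 889.2000/5 = 177.8400

Variance = 177.8400


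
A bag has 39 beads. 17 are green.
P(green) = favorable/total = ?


P = 17/39 = 0.4359

P = 0.4359


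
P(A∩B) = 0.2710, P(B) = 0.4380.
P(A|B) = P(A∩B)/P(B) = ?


P(A|B) = 0.2710/0.4380 = 0.6187

P(A|B) = 0.6187


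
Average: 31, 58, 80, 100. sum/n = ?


Sum = 31 + 58 + 80 + 100 = 269
n = 4
Mean = 269/4 = 67.2500

Mean = 67.2500


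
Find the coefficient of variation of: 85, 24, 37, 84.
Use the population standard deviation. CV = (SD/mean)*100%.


Mean = 57.5000
SD = 27.3907
CV = (27.3907/57.5000)*100 = 47.6360%

CV = 47.6360%


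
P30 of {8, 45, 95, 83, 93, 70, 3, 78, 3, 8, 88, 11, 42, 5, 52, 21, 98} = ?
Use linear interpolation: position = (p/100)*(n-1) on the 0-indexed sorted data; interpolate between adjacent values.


Sorted: 3, 3, 5, 8, 8, 11, 21, 42, 45, 52, 70, 78, 83, 88, 93, 95, 98
n = 17
Index = 30/100 * 16 = 4.8000
Lower = data[4] = 8, Upper = data[5] = 11
P30 = 8 + 0.8000*(3) = 10.4000

P30 = 10.4000


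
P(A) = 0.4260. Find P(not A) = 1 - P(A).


P(not A) = 1 - 0.4260 = 0.5740

P(not A) = 0.5740


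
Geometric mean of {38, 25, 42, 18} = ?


Product = 38 × 25 × 42 × 18 = 718200
GM = 718200^(1/4) = 29.1113

GM = 29.1113


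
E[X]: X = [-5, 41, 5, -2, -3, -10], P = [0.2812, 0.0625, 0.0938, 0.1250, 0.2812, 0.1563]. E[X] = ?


E[X] = -5*0.2812 + 41*0.0625 + 5*0.0938 - 2*0.1250 - 3*0.2812 - 10*0.1563
= -1.4060 + 2.5625 + 0.4690 - 0.2500 - 0.8436 - 1.5630
= -1.0311

E[X] = -1.0311


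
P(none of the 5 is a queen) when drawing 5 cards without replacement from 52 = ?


P(no queens) = (48/52) × (47/51) × (46/50) × (45/49) × (44/48)
= 0.6588

P = 0.6588


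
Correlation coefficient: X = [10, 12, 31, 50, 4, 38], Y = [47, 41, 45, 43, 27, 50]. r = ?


Mean X = 24.1667, Mean Y = 42.1667
SD X = 16.637474, SD Y = 7.357913
Cov = 66.805556
r = 66.805556/(16.637474*7.357913) = 0.5457

r = 0.5457


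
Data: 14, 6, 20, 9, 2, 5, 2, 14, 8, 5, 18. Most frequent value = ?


Frequencies: 2:2, 5:2, 6:1, 8:1, 9:1, 14:2, 18:1, 20:1
Max frequency = 2
Mode = 2, 5, 14

Mode = 2, 5, 14


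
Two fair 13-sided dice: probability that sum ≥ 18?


Total outcomes = 13×13 = 169
Favorable (sum ≥ 18): 45
P = 45/169 = 0.2663

P = 0.2663


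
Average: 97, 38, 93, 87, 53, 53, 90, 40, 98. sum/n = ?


Sum = 97 + 38 + 93 + 87 + 53 + 53 + 90 + 40 + 98 = 649
n = 9
Mean = 649/9 = 72.1111

Mean = 72.1111


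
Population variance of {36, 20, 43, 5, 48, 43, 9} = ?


Mean = 29.1429
Squared deviations: 47.0204, 83.5918, 192.0204, 582.8776, 355.5918, 192.0204, 405.7347
Sum = 1858.8571
Variance = 1858.8571/7 = 265.5510

Variance = 265.5510


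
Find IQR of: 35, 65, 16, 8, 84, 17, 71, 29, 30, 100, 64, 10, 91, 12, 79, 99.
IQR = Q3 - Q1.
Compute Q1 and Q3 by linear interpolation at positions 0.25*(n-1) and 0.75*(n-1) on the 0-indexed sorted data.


Sorted: 8, 10, 12, 16, 17, 29, 30, 35, 64, 65, 71, 79, 84, 91, 99, 100
Q1 (25th %ile) = 16.7500
Q3 (75th %ile) = 80.2500
IQR = 80.2500 - 16.7500 = 63.5000

IQR = 63.5000


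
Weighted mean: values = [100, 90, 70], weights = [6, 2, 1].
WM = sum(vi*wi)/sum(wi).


Numerator = 100*6 + 90*2 + 70*1 = 850
Denominator = 6 + 2 + 1 = 9
WM = 850/9 = 94.4444

WM = 94.4444


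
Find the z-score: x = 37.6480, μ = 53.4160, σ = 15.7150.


z = (37.6480 - 53.4160)/15.7150
= -15.7680/15.7150
= -1.0034

z = -1.0034


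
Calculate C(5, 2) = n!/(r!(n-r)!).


C(5,2) = 5!/(2! × 3!)
= 120/(2 × 6)
= 10

C(5,2) = 10


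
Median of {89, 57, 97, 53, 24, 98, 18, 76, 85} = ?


Sorted: 18, 24, 53, 57, 76, 85, 89, 97, 98
n = 9 (odd)
Middle value = 76

Median = 76


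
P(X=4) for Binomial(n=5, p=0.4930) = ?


C(5,4) = 5
p^4 = 0.059073
(1-p)^1 = 0.507000
P = 5 * 0.059073 * 0.507000 = 0.1497

P(X=4) = 0.1497


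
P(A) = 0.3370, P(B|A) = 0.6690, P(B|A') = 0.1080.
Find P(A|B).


P(B) = P(B|A)*P(A) + P(B|A')*P(A')
= 0.6690*0.3370 + 0.1080*0.6630
= 0.225453 + 0.071604 = 0.297057
P(A|B) = 0.225453/0.297057 = 0.7590

P(A|B) = 0.7590


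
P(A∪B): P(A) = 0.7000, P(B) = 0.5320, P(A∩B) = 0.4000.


P(A∪B) = 0.7000 + 0.5320 - 0.4000
= 1.2320 - 0.4000
= 0.8320

P(A∪B) = 0.8320


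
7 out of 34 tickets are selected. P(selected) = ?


P = 7/34 = 0.2059

P = 0.2059


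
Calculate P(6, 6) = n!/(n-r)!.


P(6,6) = 6!/0!
= 720/1
= 720

P(6,6) = 720


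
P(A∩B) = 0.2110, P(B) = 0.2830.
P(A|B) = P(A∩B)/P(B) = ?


P(A|B) = 0.2110/0.2830 = 0.7456

P(A|B) = 0.7456


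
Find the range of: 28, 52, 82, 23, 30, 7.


Max = 82, Min = 7
Range = 82 - 7 = 75

Range = 75


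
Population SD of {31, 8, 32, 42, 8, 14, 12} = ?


Mean = 21.0000
Variance = 161.4286
SD = sqrt(161.4286) = 12.7055

SD = 12.7055


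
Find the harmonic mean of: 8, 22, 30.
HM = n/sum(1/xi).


Sum of reciprocals = 1/8 + 1/22 + 1/30 = 0.203788
HM = 3/0.203788 = 14.7212

HM = 14.7212


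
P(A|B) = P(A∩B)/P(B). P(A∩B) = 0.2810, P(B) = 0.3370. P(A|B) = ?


P(A|B) = 0.2810/0.3370 = 0.8338

P(A|B) = 0.8338


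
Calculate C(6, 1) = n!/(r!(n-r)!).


C(6,1) = 6!/(1! × 5!)
= 720/(1 × 120)
= 6

C(6,1) = 6


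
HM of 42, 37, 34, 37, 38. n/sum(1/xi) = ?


Sum of reciprocals = 1/42 + 1/37 + 1/34 + 1/37 + 1/38 = 0.133591
HM = 5/0.133591 = 37.4276

HM = 37.4276


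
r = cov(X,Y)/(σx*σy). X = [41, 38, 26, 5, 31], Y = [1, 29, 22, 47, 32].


Mean X = 28.2000, Mean Y = 26.2000
SD X = 12.734206, SD Y = 15.011995
Cov = -150.440000
r = -150.440000/(12.734206*15.011995) = -0.7870

r = -0.7870


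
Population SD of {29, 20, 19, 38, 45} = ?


Mean = 30.2000
Variance = 102.1600
SD = sqrt(102.1600) = 10.1074

SD = 10.1074


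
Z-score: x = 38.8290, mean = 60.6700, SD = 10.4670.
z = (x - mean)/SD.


z = (38.8290 - 60.6700)/10.4670
= -21.8410/10.4670
= -2.0867

z = -2.0867


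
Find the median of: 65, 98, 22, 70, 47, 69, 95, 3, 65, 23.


Sorted: 3, 22, 23, 47, 65, 65, 69, 70, 95, 98
n = 10 (even)
Middle values: 65 and 65
Median = (65+65)/2 = 65.0000

Median = 65.0000


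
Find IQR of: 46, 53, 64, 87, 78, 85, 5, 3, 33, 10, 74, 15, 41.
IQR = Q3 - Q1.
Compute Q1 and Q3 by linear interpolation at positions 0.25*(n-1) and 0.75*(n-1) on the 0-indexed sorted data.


Sorted: 3, 5, 10, 15, 33, 41, 46, 53, 64, 74, 78, 85, 87
Q1 (25th %ile) = 15.0000
Q3 (75th %ile) = 74.0000
IQR = 74.0000 - 15.0000 = 59.0000

IQR = 59.0000


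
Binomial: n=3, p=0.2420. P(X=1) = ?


C(3,1) = 3
p^1 = 0.242000
(1-p)^2 = 0.574564
P = 3 * 0.242000 * 0.574564 = 0.4171

P(X=1) = 0.4171


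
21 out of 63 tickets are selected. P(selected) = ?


P = 21/63 = 0.3333

P = 0.3333


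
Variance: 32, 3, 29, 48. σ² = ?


Mean = 28.0000
Squared deviations: 16.0000, 625.0000, 1.0000, 400.0000
Sum = 1042.0000
Variance = 1042.0000/4 = 260.5000

Variance = 260.5000


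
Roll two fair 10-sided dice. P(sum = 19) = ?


Total outcomes = 10×10 = 100
Favorable (sum = 19): 2
P = 2/100 = 0.0200

P = 0.0200


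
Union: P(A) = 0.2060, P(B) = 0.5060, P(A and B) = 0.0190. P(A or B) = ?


P(A∪B) = 0.2060 + 0.5060 - 0.0190
= 0.7120 - 0.0190
= 0.6930

P(A∪B) = 0.6930


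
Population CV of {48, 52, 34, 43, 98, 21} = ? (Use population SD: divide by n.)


Mean = 49.3333
SD = 23.9977
CV = (23.9977/49.3333)*100 = 48.6440%

CV = 48.6440%


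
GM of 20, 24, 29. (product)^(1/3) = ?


Product = 20 × 24 × 29 = 13920
GM = 13920^(1/3) = 24.0554

GM = 24.0554


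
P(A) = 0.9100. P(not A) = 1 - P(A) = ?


P(not A) = 1 - 0.9100 = 0.0900

P(not A) = 0.0900


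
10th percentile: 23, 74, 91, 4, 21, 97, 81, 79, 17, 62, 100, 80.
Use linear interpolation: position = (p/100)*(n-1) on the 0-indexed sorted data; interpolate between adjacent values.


Sorted: 4, 17, 21, 23, 62, 74, 79, 80, 81, 91, 97, 100
n = 12
Index = 10/100 * 11 = 1.1000
Lower = data[1] = 17, Upper = data[2] = 21
P10 = 17 + 0.1000*(4) = 17.4000

P10 = 17.4000


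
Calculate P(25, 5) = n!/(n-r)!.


P(25,5) = 25!/20!
= 15511210043330985984000000/2432902008176640000
= 6375600

P(25,5) = 6375600


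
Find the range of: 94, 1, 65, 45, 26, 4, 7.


Max = 94, Min = 1
Range = 94 - 1 = 93

Range = 93


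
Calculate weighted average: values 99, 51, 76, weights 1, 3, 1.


Numerator = 99*1 + 51*3 + 76*1 = 328
Denominator = 1 + 3 + 1 = 5
WM = 328/5 = 65.6000

WM = 65.6000


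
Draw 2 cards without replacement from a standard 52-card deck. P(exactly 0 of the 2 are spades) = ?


Hypergeometric: P(X=0) = C(13,0)·C(39,2) / C(52,2)
= 1 × 741 / 1326
= 741/1326 = 0.5588

P = 0.5588


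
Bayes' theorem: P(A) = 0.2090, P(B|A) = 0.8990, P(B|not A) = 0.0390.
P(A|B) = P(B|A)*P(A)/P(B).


P(B) = P(B|A)*P(A) + P(B|A')*P(A')
= 0.8990*0.2090 + 0.0390*0.7910
= 0.187891 + 0.030849 = 0.218740
P(A|B) = 0.187891/0.218740 = 0.8590

P(A|B) = 0.8590


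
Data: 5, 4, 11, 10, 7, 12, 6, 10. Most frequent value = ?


Frequencies: 4:1, 5:1, 6:1, 7:1, 10:2, 11:1, 12:1
Max frequency = 2
Mode = 10

Mode = 10


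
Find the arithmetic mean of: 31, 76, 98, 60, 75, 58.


Sum = 31 + 76 + 98 + 60 + 75 + 58 = 398
n = 6
Mean = 398/6 = 66.3333

Mean = 66.3333


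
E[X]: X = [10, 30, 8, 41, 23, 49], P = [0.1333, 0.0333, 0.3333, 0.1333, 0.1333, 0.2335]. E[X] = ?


E[X] = 10*0.1333 + 30*0.0333 + 8*0.3333 + 41*0.1333 + 23*0.1333 + 49*0.2335
= 1.3330 + 0.9990 + 2.6664 + 5.4653 + 3.0659 + 11.4415
= 24.9711

E[X] = 24.9711


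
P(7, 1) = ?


P(7,1) = 7!/6!
= 5040/720
= 7

P(7,1) = 7


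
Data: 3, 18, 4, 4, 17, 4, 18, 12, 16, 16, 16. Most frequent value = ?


Frequencies: 3:1, 4:3, 12:1, 16:3, 17:1, 18:2
Max frequency = 3
Mode = 4, 16

Mode = 4, 16


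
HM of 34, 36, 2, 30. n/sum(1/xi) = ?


Sum of reciprocals = 1/34 + 1/36 + 1/2 + 1/30 = 0.590523
HM = 4/0.590523 = 6.7737

HM = 6.7737


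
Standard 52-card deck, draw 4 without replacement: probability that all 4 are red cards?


P(all red cards) = (26/52) × (25/51) × (24/50) × (23/49)
= 0.0552

P = 0.0552


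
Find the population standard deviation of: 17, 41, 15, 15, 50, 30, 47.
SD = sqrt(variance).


Mean = 30.7143
Variance = 203.6327
SD = sqrt(203.6327) = 14.2700

SD = 14.2700


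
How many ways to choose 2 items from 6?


C(6,2) = 6!/(2! × 4!)
= 720/(2 × 24)
= 15

C(6,2) = 15


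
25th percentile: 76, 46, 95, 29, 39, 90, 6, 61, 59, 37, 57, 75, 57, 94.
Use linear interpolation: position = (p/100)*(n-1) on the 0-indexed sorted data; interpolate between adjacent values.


Sorted: 6, 29, 37, 39, 46, 57, 57, 59, 61, 75, 76, 90, 94, 95
n = 14
Index = 25/100 * 13 = 3.2500
Lower = data[3] = 39, Upper = data[4] = 46
P25 = 39 + 0.2500*(7) = 40.7500

P25 = 40.7500


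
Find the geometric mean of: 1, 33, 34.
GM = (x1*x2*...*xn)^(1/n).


Product = 1 × 33 × 34 = 1122
GM = 1122^(1/3) = 10.3912

GM = 10.3912


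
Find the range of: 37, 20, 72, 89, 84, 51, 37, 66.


Max = 89, Min = 20
Range = 89 - 20 = 69

Range = 69


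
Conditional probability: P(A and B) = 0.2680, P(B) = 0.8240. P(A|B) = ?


P(A|B) = 0.2680/0.8240 = 0.3252

P(A|B) = 0.3252


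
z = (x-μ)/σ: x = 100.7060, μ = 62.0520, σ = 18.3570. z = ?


z = (100.7060 - 62.0520)/18.3570
= 38.6540/18.3570
= 2.1057

z = 2.1057


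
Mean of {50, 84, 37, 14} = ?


Sum = 50 + 84 + 37 + 14 = 185
n = 4
Mean = 185/4 = 46.2500

Mean = 46.2500


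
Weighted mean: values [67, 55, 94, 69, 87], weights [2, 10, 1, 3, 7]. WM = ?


Numerator = 67*2 + 55*10 + 94*1 + 69*3 + 87*7 = 1594
Denominator = 2 + 10 + 1 + 3 + 7 = 23
WM = 1594/23 = 69.3043

WM = 69.3043


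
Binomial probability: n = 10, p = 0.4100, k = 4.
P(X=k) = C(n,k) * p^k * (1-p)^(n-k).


C(10,4) = 210
p^4 = 0.028258
(1-p)^6 = 0.042181
P = 210 * 0.028258 * 0.042181 = 0.2503

P(X=4) = 0.2503


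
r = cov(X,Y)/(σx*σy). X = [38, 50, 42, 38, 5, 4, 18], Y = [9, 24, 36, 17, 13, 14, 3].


Mean X = 27.8571, Mean Y = 16.5714
SD X = 17.257947, SD Y = 9.955001
Cov = 91.938776
r = 91.938776/(17.257947*9.955001) = 0.5351

r = 0.5351


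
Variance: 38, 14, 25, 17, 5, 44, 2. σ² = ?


Mean = 20.7143
Squared deviations: 298.7959, 45.0816, 18.3673, 13.7959, 246.9388, 542.2245, 350.2245
Sum = 1515.4286
Variance = 1515.4286/7 = 216.4898

Variance = 216.4898


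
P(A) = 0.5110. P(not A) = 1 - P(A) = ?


P(not A) = 1 - 0.5110 = 0.4890

P(not A) = 0.4890


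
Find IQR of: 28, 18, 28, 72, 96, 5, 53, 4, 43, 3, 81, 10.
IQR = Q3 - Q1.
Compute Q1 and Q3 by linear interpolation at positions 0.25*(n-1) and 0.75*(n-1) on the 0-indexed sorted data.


Sorted: 3, 4, 5, 10, 18, 28, 28, 43, 53, 72, 81, 96
Q1 (25th %ile) = 8.7500
Q3 (75th %ile) = 57.7500
IQR = 57.7500 - 8.7500 = 49.0000

IQR = 49.0000


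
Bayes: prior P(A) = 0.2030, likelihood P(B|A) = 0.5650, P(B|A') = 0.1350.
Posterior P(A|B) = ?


P(B) = P(B|A)*P(A) + P(B|A')*P(A')
= 0.5650*0.2030 + 0.1350*0.7970
= 0.114695 + 0.107595 = 0.222290
P(A|B) = 0.114695/0.222290 = 0.5160

P(A|B) = 0.5160


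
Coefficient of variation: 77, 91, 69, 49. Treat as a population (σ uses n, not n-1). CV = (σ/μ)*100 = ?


Mean = 71.5000
SD = 15.1905
CV = (15.1905/71.5000)*100 = 21.2454%

CV = 21.2454%


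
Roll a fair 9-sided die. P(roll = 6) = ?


Favorable outcomes (roll = 6): 1
Total outcomes = 9
P = 1/9 = 0.1111

P = 0.1111


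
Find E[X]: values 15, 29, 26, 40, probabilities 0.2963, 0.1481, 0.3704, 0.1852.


E[X] = 15*0.2963 + 29*0.1481 + 26*0.3704 + 40*0.1852
= 4.4445 + 4.2949 + 9.6304 + 7.4080
= 25.7778

E[X] = 25.7778


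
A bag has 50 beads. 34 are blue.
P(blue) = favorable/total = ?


P = 34/50 = 0.6800

P = 0.6800


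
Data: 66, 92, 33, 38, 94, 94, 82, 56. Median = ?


Sorted: 33, 38, 56, 66, 82, 92, 94, 94
n = 8 (even)
Middle values: 66 and 82
Median = (66+82)/2 = 74.0000

Median = 74.0000


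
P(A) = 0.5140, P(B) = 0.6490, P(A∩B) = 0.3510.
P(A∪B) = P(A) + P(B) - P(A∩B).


P(A∪B) = 0.5140 + 0.6490 - 0.3510
= 1.1630 - 0.3510
= 0.8120

P(A∪B) = 0.8120


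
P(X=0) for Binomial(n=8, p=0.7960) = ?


C(8,0) = 1
p^0 = 1.000000
(1-p)^8 = 2.999448e-06
P = 1 * 1.000000 * 2.999448e-06 = 2.9994e-06

P(X=0) = 2.9994e-06


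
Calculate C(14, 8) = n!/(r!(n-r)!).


C(14,8) = 14!/(8! × 6!)
= 87178291200/(40320 × 720)
= 3003

C(14,8) = 3003


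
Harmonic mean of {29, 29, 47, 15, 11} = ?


Sum of reciprocals = 1/29 + 1/29 + 1/47 + 1/15 + 1/11 = 0.247818
HM = 5/0.247818 = 20.1761

HM = 20.1761


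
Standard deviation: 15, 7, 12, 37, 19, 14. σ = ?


Mean = 17.3333
Variance = 90.2222
SD = sqrt(90.2222) = 9.4985

SD = 9.4985


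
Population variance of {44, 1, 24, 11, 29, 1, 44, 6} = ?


Mean = 20.0000
Squared deviations: 576.0000, 361.0000, 16.0000, 81.0000, 81.0000, 361.0000, 576.0000, 196.0000
Sum = 2248.0000
Variance = 2248.0000/8 = 281.0000

Variance = 281.0000


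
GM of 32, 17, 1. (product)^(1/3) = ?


Product = 32 × 17 × 1 = 544
GM = 544^(1/3) = 8.1633

GM = 8.1633


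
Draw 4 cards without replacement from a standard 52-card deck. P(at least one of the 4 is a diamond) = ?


P(at least one) = 1 - P(none)
P(none) = (39/52) × (38/51) × (37/50) × (36/49) = 0.303818
P(at least one) = 1 - 0.303818 = 0.6962

P = 0.6962
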